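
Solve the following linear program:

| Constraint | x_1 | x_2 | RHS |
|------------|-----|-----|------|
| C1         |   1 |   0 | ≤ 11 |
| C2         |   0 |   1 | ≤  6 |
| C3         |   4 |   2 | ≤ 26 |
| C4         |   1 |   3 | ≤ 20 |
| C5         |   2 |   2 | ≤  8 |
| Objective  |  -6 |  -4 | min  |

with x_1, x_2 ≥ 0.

Evaluate the objective at each vertex of the feasible region:
  z(0, 0) = 0
  z(4, 0) = -24  ←
  z(0, 4) = -16
The minimum is at x_1 = 4, x_2 = 0.

x_1 = 4, x_2 = 0, z = -24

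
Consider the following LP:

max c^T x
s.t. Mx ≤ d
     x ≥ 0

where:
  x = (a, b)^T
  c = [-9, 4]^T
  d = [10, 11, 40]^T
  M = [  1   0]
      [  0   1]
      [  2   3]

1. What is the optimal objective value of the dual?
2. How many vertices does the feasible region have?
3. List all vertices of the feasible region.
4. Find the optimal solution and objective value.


1. 44
2. 5
3. (0, 0), (10, 0), (10, 6.667), (3.5, 11), (0, 11)
4. a = 0, b = 11, z = 44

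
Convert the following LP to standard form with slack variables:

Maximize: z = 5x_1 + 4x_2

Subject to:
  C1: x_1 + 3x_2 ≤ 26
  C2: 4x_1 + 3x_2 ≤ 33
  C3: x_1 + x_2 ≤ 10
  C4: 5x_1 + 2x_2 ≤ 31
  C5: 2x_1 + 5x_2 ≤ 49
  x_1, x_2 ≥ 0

max z = 5x_1 + 4x_2

s.t.
  x_1 + 3x_2 + s1 = 26
  4x_1 + 3x_2 + s2 = 33
  x_1 + x_2 + s3 = 10
  5x_1 + 2x_2 + s4 = 31
  2x_1 + 5x_2 + s5 = 49
  x_1, x_2, s1, s2, s3, s4, s5 ≥ 0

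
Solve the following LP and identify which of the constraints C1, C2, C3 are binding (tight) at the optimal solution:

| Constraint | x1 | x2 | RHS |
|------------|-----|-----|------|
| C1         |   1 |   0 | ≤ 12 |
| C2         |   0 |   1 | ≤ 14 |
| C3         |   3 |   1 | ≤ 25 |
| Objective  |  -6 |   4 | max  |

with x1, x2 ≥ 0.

At x1 = 0, x2 = 14, compute slack b - a·x for each constraint:
  C1: 12 − 0 = 12  (slack)
  C2: 14 − 14 = 0  (binding)
  C3: 25 − 14 = 11  (slack)

Optimal: x1 = 0, x2 = 14
Binding: C2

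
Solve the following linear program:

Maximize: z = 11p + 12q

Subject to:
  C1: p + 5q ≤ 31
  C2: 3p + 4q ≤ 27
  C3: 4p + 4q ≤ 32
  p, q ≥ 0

Evaluate the objective at each vertex of the feasible region:
  z(0, 0) = 0
  z(8, 0) = 88
  z(5, 3) = 91  ←
  z(1, 6) = 83
  z(0, 6.2) = 74.4
The maximum is at p = 5, q = 3.

p = 5, q = 3, z = 91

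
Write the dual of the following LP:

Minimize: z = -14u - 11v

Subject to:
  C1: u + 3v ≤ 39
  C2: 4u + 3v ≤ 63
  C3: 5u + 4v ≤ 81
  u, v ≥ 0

Primal min cᵀx s.t. Ax ≤ b, x ≥ 0  →  Dual max −bᵀy s.t. Aᵀy ≥ −c, y ≥ 0.

Maximize: z = -39y1 - 63y2 - 81y3

Subject to:
  y1 + 4y2 + 5y3 ≥ 14
  3y1 + 3y2 + 4y3 ≥ 11
  y1, y2, y3 ≥ 0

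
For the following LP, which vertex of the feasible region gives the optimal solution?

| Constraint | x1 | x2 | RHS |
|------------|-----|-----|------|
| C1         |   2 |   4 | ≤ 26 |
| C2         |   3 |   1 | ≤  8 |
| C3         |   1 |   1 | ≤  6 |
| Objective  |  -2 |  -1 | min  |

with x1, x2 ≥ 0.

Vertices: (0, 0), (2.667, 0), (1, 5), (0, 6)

Evaluate the objective at each vertex of the feasible region:
  z(0, 0) = 0
  z(2.667, 0) = -5.333
  z(1, 5) = -7  ←
  z(0, 6) = -6
The minimum is at x1 = 1, x2 = 5.

(1, 5)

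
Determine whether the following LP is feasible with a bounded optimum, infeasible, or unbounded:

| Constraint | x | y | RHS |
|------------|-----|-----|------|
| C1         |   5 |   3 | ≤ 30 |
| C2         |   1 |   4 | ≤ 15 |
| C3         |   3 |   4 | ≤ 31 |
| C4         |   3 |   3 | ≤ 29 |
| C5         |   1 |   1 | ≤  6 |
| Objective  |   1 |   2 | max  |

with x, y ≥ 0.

Feasible with a bounded optimal solution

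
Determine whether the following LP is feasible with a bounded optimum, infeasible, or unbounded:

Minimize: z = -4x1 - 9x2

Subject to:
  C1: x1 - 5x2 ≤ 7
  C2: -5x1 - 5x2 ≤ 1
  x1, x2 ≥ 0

Unbounded (objective can decrease without bound)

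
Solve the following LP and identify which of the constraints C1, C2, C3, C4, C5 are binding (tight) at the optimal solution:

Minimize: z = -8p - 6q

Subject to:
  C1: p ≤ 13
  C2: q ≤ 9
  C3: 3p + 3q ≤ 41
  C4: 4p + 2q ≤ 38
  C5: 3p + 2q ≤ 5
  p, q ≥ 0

At p = 0, q = 2.5, compute slack b - a·x for each constraint:
  C1: 13 − 0 = 13  (slack)
  C2: 9 − 2.5 = 6.5  (slack)
  C3: 41 − 7.5 = 33.5  (slack)
  C4: 38 − 5 = 33  (slack)
  C5: 5 − 5 = 0  (binding)

Optimal: p = 0, q = 2.5
Binding: C5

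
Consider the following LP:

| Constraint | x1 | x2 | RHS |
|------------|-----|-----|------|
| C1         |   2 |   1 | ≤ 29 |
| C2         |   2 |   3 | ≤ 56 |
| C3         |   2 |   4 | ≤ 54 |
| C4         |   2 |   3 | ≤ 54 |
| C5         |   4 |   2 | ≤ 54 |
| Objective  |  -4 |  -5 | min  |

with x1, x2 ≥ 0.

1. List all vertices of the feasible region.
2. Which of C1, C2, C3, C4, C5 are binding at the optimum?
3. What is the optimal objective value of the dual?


1. (0, 0), (13.5, 0), (9, 9), (0, 13.5)
2. C3, C5
3. -81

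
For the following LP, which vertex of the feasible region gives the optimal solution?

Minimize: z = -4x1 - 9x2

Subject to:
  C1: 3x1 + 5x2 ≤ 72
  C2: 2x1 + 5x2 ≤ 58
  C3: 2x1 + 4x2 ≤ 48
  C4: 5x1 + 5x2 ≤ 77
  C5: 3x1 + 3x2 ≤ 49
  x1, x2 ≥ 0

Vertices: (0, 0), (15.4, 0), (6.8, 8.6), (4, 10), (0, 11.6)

Evaluate the objective at each vertex of the feasible region:
  z(0, 0) = 0
  z(15.4, 0) = -61.6
  z(6.8, 8.6) = -104.6
  z(4, 10) = -106  ←
  z(0, 11.6) = -104.4
The minimum is at x1 = 4, x2 = 10.

(4, 10)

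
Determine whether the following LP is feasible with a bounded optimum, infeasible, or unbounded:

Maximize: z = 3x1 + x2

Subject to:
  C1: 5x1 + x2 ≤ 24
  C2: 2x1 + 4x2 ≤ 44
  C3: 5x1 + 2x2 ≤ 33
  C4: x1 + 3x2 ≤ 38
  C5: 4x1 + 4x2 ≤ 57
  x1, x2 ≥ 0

Feasible with a bounded optimal solution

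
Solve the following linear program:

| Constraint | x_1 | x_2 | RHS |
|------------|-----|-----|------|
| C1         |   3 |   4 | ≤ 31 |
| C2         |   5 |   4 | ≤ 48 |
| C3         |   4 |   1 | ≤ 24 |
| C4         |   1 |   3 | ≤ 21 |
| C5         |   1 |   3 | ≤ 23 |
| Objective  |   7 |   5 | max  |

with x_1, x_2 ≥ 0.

Evaluate the objective at each vertex of the feasible region:
  z(0, 0) = 0
  z(6, 0) = 42
  z(5, 4) = 55  ←
  z(1.8, 6.4) = 44.6
  z(0, 7) = 35
The maximum is at x_1 = 5, x_2 = 4.

x_1 = 5, x_2 = 4, z = 55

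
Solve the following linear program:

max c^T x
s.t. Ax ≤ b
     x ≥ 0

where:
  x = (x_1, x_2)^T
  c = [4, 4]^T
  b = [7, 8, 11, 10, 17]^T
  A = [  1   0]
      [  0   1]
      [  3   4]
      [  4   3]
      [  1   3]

Evaluate the objective at each vertex of the feasible region:
  z(0, 0) = 0
  z(2.5, 0) = 10
  z(1, 2) = 12  ←
  z(0, 2.75) = 11
The maximum is at x_1 = 1, x_2 = 2.

x_1 = 1, x_2 = 2, z = 12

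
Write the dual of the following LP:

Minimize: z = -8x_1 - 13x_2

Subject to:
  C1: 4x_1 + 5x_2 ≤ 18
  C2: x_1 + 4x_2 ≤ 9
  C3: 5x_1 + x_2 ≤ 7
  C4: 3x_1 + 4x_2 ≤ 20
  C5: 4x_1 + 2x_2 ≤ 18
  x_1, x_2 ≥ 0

Primal min cᵀx s.t. Ax ≤ b, x ≥ 0  →  Dual max −bᵀy s.t. Aᵀy ≥ −c, y ≥ 0.

Maximize: z = -18y1 - 9y2 - 7y3 - 20y4 - 18y5

Subject to:
  4y1 + y2 + 5y3 + 3y4 + 4y5 ≥ 8
  5y1 + 4y2 + y3 + 4y4 + 2y5 ≥ 13
  y1, y2, y3, y4, y5 ≥ 0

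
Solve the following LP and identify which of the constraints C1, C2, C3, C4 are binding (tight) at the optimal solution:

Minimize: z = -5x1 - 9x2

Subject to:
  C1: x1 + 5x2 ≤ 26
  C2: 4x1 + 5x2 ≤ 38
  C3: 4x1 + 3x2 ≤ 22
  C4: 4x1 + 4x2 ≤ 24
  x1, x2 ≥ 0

At x1 = 1, x2 = 5, compute slack b - a·x for each constraint:
  C1: 26 − 26 = 0  (binding)
  C2: 38 − 29 = 9  (slack)
  C3: 22 − 19 = 3  (slack)
  C4: 24 − 24 = 0  (binding)

Optimal: x1 = 1, x2 = 5
Binding: C1, C4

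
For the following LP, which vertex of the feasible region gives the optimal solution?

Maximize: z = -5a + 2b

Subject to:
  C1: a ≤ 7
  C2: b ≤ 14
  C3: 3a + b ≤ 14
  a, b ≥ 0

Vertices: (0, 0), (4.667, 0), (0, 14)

Evaluate the objective at each vertex of the feasible region:
  z(0, 0) = 0
  z(4.667, 0) = -23.33
  z(0, 14) = 28  ←
The maximum is at a = 0, b = 14.

(0, 14)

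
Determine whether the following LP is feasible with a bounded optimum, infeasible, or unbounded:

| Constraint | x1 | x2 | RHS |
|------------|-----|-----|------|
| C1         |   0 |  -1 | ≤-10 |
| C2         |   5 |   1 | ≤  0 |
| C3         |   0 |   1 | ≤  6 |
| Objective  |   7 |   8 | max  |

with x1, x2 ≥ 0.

Infeasible (no feasible solution exists)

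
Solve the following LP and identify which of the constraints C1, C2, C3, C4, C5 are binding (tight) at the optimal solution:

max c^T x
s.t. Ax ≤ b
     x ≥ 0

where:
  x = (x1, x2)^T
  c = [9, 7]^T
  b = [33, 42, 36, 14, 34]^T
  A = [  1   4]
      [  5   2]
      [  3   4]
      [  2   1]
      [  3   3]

At x1 = 4, x2 = 6, compute slack b - a·x for each constraint:
  C1: 33 − 28 = 5  (slack)
  C2: 42 − 32 = 10  (slack)
  C3: 36 − 36 = 0  (binding)
  C4: 14 − 14 = 0  (binding)
  C5: 34 − 30 = 4  (slack)

Optimal: x1 = 4, x2 = 6
Binding: C3, C4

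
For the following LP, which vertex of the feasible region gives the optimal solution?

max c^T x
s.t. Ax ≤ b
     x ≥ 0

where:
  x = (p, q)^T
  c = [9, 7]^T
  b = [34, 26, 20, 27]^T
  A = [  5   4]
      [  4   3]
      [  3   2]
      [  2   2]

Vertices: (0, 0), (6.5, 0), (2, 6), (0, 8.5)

Evaluate the objective at each vertex of the feasible region:
  z(0, 0) = 0
  z(6.5, 0) = 58.5
  z(2, 6) = 60  ←
  z(0, 8.5) = 59.5
The maximum is at p = 2, q = 6.

(2, 6)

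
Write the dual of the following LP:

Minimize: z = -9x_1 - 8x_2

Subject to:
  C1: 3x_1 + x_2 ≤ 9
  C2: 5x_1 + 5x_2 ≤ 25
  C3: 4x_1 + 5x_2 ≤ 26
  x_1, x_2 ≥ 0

Primal min cᵀx s.t. Ax ≤ b, x ≥ 0  →  Dual max −bᵀy s.t. Aᵀy ≥ −c, y ≥ 0.

Maximize: z = -9y1 - 25y2 - 26y3

Subject to:
  3y1 + 5y2 + 4y3 ≥ 9
  y1 + 5y2 + 5y3 ≥ 8
  y1, y2, y3 ≥ 0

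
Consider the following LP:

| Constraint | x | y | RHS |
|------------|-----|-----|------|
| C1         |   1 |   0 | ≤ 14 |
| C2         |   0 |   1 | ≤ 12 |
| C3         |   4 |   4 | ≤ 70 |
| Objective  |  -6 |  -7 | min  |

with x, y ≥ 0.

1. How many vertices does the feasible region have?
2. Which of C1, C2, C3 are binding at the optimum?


1. 5
2. C2, C3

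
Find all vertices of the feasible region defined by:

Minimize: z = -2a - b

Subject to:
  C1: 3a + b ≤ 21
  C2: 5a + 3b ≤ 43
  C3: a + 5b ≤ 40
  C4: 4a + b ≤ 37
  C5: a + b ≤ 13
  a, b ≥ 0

(0, 0), (7, 0), (5, 6), (4.318, 7.136), (0, 8)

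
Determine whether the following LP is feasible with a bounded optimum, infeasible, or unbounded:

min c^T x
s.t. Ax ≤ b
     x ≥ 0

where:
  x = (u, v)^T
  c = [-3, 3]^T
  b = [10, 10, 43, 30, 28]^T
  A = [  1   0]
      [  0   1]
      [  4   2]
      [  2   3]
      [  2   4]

Feasible with a bounded optimal solution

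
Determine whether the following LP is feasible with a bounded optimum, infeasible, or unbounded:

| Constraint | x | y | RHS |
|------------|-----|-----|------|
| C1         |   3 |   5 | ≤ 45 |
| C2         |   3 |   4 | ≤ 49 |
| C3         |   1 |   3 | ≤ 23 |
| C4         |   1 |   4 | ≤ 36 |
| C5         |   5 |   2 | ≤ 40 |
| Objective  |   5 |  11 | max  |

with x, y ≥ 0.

Feasible with a bounded optimal solution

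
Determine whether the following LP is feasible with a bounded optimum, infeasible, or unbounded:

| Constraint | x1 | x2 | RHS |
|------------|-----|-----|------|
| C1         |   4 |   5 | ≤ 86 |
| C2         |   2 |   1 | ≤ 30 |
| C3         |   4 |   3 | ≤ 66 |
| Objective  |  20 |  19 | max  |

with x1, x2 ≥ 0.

Feasible with a bounded optimal solution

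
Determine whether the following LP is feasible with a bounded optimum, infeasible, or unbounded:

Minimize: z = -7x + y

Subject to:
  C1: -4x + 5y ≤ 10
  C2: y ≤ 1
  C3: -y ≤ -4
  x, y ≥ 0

Infeasible (no feasible solution exists)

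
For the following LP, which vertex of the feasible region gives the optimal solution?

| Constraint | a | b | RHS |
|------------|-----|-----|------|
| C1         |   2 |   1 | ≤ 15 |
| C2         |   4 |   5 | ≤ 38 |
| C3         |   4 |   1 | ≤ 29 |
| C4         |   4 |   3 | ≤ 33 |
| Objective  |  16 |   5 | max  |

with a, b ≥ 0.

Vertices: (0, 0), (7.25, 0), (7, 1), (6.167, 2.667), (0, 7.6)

Evaluate the objective at each vertex of the feasible region:
  z(0, 0) = 0
  z(7.25, 0) = 116
  z(7, 1) = 117  ←
  z(6.167, 2.667) = 112
  z(0, 7.6) = 38
The maximum is at a = 7, b = 1.

(7, 1)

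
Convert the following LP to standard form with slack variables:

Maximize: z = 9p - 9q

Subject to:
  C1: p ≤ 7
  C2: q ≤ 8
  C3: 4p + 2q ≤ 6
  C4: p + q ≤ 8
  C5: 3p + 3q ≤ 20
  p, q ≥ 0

max z = 9p - 9q

s.t.
  p + s1 = 7
  q + s2 = 8
  4p + 2q + s3 = 6
  p + q + s4 = 8
  3p + 3q + s5 = 20
  p, q, s1, s2, s3, s4, s5 ≥ 0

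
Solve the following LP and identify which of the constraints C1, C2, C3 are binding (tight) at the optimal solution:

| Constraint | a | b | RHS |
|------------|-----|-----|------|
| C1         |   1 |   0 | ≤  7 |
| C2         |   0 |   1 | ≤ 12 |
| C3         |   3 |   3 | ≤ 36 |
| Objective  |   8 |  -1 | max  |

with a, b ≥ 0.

At a = 7, b = 0, compute slack b - a·x for each constraint:
  C1: 7 − 7 = 0  (binding)
  C2: 12 − 0 = 12  (slack)
  C3: 36 − 21 = 15  (slack)

Optimal: a = 7, b = 0
Binding: C1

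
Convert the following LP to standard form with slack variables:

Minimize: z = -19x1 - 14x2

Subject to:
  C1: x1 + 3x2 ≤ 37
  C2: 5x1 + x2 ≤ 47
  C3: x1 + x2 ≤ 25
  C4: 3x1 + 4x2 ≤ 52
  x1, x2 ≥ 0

min z = -19x1 - 14x2

s.t.
  x1 + 3x2 + s1 = 37
  5x1 + x2 + s2 = 47
  x1 + x2 + s3 = 25
  3x1 + 4x2 + s4 = 52
  x1, x2, s1, s2, s3, s4 ≥ 0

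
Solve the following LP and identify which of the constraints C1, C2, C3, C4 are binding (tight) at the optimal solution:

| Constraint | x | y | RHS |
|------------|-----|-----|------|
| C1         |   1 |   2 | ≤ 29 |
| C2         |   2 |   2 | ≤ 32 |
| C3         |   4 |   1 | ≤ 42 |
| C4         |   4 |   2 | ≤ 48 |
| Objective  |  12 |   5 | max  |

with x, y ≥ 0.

At x = 9, y = 6, compute slack b - a·x for each constraint:
  C1: 29 − 21 = 8  (slack)
  C2: 32 − 30 = 2  (slack)
  C3: 42 − 42 = 0  (binding)
  C4: 48 − 48 = 0  (binding)

Optimal: x = 9, y = 6
Binding: C3, C4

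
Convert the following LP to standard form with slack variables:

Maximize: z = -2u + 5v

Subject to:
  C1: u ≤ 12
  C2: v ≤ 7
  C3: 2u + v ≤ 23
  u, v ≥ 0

max z = -2u + 5v

s.t.
  u + s1 = 12
  v + s2 = 7
  2u + v + s3 = 23
  u, v, s1, s2, s3 ≥ 0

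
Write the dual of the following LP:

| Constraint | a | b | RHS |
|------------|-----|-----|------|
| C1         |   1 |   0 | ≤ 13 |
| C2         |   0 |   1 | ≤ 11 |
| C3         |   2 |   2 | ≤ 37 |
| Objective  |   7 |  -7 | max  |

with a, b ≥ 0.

Primal max cᵀx s.t. Ax ≤ b, x ≥ 0  →  Dual min bᵀy s.t. Aᵀy ≥ c, y ≥ 0.

Minimize: z = 13y1 + 11y2 + 37y3

Subject to:
  y1 + 2y3 ≥ 7
  y2 + 2y3 ≥ -7
  y1, y2, y3 ≥ 0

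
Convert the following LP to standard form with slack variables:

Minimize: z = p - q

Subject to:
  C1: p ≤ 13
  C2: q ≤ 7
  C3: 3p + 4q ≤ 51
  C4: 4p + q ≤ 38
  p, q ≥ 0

min z = p - q

s.t.
  p + s1 = 13
  q + s2 = 7
  3p + 4q + s3 = 51
  4p + q + s4 = 38
  p, q, s1, s2, s3, s4 ≥ 0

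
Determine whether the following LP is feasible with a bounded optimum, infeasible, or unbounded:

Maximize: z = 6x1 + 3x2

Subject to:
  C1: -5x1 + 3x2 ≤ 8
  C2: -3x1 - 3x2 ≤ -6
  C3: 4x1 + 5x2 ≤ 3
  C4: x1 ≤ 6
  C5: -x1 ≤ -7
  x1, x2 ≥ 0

Infeasible (no feasible solution exists)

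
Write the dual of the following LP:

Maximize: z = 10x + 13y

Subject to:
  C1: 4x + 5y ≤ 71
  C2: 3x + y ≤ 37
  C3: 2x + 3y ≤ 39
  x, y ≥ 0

Primal max cᵀx s.t. Ax ≤ b, x ≥ 0  →  Dual min bᵀy s.t. Aᵀy ≥ c, y ≥ 0.

Minimize: z = 71y1 + 37y2 + 39y3

Subject to:
  4y1 + 3y2 + 2y3 ≥ 10
  5y1 + y2 + 3y3 ≥ 13
  y1, y2, y3 ≥ 0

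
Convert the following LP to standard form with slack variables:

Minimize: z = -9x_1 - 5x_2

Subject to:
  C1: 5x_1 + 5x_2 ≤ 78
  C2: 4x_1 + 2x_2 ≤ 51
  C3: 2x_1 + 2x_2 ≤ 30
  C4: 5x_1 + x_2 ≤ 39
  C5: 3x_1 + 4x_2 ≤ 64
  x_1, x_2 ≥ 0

min z = -9x_1 - 5x_2

s.t.
  5x_1 + 5x_2 + s1 = 78
  4x_1 + 2x_2 + s2 = 51
  2x_1 + 2x_2 + s3 = 30
  5x_1 + x_2 + s4 = 39
  3x_1 + 4x_2 + s5 = 64
  x_1, x_2, s1, s2, s3, s4, s5 ≥ 0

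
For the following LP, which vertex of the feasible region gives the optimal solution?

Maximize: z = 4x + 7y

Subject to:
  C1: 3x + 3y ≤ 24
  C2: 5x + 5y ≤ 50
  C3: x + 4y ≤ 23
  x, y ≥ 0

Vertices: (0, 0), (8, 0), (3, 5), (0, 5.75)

Evaluate the objective at each vertex of the feasible region:
  z(0, 0) = 0
  z(8, 0) = 32
  z(3, 5) = 47  ←
  z(0, 5.75) = 40.25
The maximum is at x = 3, y = 5.

(3, 5)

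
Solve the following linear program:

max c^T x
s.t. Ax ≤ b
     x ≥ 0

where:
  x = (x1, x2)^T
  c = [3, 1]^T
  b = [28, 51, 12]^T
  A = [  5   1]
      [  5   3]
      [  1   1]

Evaluate the objective at each vertex of the feasible region:
  z(0, 0) = 0
  z(5.6, 0) = 16.8
  z(4, 8) = 20  ←
  z(0, 12) = 12
The maximum is at x1 = 4, x2 = 8.

x1 = 4, x2 = 8, z = 20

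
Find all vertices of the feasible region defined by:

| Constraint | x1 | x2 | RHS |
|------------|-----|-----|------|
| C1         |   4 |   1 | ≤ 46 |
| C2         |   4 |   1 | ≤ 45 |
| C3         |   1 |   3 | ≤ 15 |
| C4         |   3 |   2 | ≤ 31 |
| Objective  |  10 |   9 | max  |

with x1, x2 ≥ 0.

(0, 0), (10.33, 0), (9, 2), (0, 5)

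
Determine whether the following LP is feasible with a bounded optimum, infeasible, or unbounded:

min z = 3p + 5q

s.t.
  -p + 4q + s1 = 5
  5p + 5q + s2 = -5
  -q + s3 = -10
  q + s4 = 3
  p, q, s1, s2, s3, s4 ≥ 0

Infeasible (no feasible solution exists)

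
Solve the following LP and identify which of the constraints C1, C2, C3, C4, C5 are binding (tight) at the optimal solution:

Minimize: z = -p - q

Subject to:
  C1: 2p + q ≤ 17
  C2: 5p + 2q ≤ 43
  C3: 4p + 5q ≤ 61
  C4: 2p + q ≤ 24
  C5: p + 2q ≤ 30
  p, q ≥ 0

At p = 4, q = 9, compute slack b - a·x for each constraint:
  C1: 17 − 17 = 0  (binding)
  C2: 43 − 38 = 5  (slack)
  C3: 61 − 61 = 0  (binding)
  C4: 24 − 17 = 7  (slack)
  C5: 30 − 22 = 8  (slack)

Optimal: p = 4, q = 9
Binding: C1, C3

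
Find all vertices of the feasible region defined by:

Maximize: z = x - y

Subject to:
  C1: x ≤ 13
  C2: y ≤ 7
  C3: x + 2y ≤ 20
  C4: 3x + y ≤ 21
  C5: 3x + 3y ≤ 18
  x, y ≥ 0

(0, 0), (6, 0), (0, 6)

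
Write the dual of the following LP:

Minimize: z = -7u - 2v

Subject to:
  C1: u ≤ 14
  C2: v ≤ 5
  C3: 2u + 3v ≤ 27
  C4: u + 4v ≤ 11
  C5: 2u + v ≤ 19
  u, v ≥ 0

Primal min cᵀx s.t. Ax ≤ b, x ≥ 0  →  Dual max −bᵀy s.t. Aᵀy ≥ −c, y ≥ 0.

Maximize: z = -14y1 - 5y2 - 27y3 - 11y4 - 19y5

Subject to:
  y1 + 2y3 + y4 + 2y5 ≥ 7
  y2 + 3y3 + 4y4 + y5 ≥ 2
  y1, y2, y3, y4, y5 ≥ 0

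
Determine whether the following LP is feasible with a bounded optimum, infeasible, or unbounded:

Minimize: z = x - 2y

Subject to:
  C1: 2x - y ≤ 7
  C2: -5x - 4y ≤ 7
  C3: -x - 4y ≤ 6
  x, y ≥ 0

Unbounded (objective can decrease without bound)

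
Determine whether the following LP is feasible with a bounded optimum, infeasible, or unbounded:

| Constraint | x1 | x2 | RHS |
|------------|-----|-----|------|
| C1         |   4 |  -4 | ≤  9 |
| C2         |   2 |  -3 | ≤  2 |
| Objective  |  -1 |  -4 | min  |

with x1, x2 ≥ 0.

Unbounded (objective can decrease without bound)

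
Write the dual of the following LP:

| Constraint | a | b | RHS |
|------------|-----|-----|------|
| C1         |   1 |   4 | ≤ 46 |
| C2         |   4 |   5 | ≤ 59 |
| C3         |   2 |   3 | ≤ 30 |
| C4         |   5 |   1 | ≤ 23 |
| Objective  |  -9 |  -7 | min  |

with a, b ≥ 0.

Primal min cᵀx s.t. Ax ≤ b, x ≥ 0  →  Dual max −bᵀy s.t. Aᵀy ≥ −c, y ≥ 0.

Maximize: z = -46y1 - 59y2 - 30y3 - 23y4

Subject to:
  y1 + 4y2 + 2y3 + 5y4 ≥ 9
  4y1 + 5y2 + 3y3 + y4 ≥ 7
  y1, y2, y3, y4 ≥ 0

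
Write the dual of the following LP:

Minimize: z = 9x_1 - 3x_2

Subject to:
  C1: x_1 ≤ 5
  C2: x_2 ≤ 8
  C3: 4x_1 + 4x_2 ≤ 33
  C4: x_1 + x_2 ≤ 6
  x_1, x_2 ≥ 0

Primal min cᵀx s.t. Ax ≤ b, x ≥ 0  →  Dual max −bᵀy s.t. Aᵀy ≥ −c, y ≥ 0.

Maximize: z = -5y1 - 8y2 - 33y3 - 6y4

Subject to:
  y1 + 4y3 + y4 ≥ -9
  y2 + 4y3 + y4 ≥ 3
  y1, y2, y3, y4 ≥ 0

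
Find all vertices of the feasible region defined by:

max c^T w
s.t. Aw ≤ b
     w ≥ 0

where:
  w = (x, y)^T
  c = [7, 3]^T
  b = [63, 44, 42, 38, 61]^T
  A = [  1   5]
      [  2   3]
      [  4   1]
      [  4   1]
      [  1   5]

(0, 0), (9.5, 0), (7, 10), (5.286, 11.14), (0, 12.2)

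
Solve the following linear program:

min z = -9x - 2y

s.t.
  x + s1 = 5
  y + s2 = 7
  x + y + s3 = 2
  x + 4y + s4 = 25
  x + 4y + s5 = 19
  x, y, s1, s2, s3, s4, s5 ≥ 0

Evaluate the objective at each vertex of the feasible region:
  z(0, 0) = 0
  z(2, 0) = -18  ←
  z(0, 2) = -4
The minimum is at x = 2, y = 0.

x = 2, y = 0, z = -18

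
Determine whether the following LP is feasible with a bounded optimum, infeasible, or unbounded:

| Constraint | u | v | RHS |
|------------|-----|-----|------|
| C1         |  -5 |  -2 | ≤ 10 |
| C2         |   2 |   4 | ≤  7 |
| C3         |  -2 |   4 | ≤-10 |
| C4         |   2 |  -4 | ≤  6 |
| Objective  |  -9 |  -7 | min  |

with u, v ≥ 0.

Infeasible (no feasible solution exists)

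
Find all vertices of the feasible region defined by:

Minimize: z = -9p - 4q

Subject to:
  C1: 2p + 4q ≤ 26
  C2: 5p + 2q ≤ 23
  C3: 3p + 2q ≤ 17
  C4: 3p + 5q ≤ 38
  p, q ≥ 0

(0, 0), (4.6, 0), (3, 4), (2, 5.5), (0, 6.5)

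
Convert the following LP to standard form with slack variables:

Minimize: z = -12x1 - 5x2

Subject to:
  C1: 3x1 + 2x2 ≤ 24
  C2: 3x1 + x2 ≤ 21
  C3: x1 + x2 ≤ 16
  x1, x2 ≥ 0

min z = -12x1 - 5x2

s.t.
  3x1 + 2x2 + s1 = 24
  3x1 + x2 + s2 = 21
  x1 + x2 + s3 = 16
  x1, x2, s1, s2, s3 ≥ 0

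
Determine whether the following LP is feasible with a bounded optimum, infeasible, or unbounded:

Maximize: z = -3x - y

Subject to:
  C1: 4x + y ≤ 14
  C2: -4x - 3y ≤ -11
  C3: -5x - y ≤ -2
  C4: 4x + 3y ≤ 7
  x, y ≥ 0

Infeasible (no feasible solution exists)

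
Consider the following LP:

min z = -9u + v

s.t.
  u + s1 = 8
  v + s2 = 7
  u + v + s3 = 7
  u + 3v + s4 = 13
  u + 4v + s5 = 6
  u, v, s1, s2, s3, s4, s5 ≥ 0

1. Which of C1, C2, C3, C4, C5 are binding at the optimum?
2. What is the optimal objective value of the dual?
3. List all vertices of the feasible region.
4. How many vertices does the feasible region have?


1. C5
2. -54
3. (0, 0), (6, 0), (0, 1.5)
4. 3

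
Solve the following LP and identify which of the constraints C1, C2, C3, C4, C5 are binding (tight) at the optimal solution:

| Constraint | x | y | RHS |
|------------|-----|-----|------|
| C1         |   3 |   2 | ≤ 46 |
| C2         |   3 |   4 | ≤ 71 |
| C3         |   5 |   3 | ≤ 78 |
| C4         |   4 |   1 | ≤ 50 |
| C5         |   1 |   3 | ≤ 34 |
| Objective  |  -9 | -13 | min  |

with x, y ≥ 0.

At x = 10, y = 8, compute slack b - a·x for each constraint:
  C1: 46 − 46 = 0  (binding)
  C2: 71 − 62 = 9  (slack)
  C3: 78 − 74 = 4  (slack)
  C4: 50 − 48 = 2  (slack)
  C5: 34 − 34 = 0  (binding)

Optimal: x = 10, y = 8
Binding: C1, C5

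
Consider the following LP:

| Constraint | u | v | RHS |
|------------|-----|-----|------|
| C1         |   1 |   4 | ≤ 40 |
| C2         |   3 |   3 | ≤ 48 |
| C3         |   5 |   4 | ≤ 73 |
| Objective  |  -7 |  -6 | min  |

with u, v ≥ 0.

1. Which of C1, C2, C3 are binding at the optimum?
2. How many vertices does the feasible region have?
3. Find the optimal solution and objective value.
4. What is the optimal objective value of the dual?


1. C2, C3
2. 5
3. u = 9, v = 7, z = -105
4. -105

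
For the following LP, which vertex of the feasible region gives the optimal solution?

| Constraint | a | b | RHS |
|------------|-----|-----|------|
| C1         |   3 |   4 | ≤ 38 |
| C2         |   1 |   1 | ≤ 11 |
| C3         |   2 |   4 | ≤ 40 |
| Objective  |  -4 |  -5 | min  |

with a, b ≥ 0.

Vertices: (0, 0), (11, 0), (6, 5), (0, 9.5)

Evaluate the objective at each vertex of the feasible region:
  z(0, 0) = 0
  z(11, 0) = -44
  z(6, 5) = -49  ←
  z(0, 9.5) = -47.5
The minimum is at a = 6, b = 5.

(6, 5)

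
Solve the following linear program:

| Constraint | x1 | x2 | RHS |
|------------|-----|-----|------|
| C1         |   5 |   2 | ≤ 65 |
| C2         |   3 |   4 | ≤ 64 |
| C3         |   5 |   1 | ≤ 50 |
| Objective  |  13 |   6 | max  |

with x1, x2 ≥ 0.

Evaluate the objective at each vertex of the feasible region:
  z(0, 0) = 0
  z(10, 0) = 130
  z(8, 10) = 164  ←
  z(0, 16) = 96
The maximum is at x1 = 8, x2 = 10.

x1 = 8, x2 = 10, z = 164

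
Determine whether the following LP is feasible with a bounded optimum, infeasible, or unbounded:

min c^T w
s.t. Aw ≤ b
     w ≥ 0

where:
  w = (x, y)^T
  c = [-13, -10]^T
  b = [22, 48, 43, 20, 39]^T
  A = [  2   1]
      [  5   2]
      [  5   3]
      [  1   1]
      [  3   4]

Feasible with a bounded optimal solution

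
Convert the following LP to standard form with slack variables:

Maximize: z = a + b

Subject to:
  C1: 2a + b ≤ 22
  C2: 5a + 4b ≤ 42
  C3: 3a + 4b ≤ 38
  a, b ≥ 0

max z = a + b

s.t.
  2a + b + s1 = 22
  5a + 4b + s2 = 42
  3a + 4b + s3 = 38
  a, b, s1, s2, s3 ≥ 0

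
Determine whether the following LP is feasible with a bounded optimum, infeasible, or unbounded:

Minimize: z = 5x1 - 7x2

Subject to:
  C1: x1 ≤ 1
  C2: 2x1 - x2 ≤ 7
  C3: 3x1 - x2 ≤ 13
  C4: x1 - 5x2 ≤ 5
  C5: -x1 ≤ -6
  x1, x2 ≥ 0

Infeasible (no feasible solution exists)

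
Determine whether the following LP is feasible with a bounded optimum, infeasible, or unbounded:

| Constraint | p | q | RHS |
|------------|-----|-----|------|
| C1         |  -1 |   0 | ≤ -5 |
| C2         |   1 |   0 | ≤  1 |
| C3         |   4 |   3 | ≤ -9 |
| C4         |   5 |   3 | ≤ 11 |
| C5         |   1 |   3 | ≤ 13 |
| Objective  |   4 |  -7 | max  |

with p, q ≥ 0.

Infeasible (no feasible solution exists)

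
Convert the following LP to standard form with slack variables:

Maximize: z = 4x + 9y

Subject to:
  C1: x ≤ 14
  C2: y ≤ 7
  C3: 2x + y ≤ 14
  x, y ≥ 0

max z = 4x + 9y

s.t.
  x + s1 = 14
  y + s2 = 7
  2x + y + s3 = 14
  x, y, s1, s2, s3 ≥ 0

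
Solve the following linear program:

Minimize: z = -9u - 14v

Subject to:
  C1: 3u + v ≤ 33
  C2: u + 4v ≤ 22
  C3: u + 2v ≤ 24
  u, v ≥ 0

Evaluate the objective at each vertex of the feasible region:
  z(0, 0) = 0
  z(11, 0) = -99
  z(10, 3) = -132  ←
  z(0, 5.5) = -77
The minimum is at u = 10, v = 3.

u = 10, v = 3, z = -132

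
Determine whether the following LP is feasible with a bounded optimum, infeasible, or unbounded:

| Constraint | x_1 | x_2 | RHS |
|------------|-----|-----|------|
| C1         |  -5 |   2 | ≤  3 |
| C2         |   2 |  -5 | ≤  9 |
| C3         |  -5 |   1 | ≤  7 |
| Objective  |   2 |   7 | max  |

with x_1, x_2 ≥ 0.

Unbounded (objective can increase without bound)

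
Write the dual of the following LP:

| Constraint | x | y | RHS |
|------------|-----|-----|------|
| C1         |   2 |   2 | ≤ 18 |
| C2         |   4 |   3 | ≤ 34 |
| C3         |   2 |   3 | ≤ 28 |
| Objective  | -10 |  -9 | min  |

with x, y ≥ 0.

Primal min cᵀx s.t. Ax ≤ b, x ≥ 0  →  Dual max −bᵀy s.t. Aᵀy ≥ −c, y ≥ 0.

Maximize: z = -18y1 - 34y2 - 28y3

Subject to:
  2y1 + 4y2 + 2y3 ≥ 10
  2y1 + 3y2 + 3y3 ≥ 9
  y1, y2, y3 ≥ 0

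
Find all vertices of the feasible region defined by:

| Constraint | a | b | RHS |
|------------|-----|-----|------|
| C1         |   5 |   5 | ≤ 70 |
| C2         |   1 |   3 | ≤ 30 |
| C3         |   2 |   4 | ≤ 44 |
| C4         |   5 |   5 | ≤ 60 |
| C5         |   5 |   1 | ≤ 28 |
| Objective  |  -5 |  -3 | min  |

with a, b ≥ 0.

(0, 0), (5.6, 0), (4, 8), (3, 9), (0, 10)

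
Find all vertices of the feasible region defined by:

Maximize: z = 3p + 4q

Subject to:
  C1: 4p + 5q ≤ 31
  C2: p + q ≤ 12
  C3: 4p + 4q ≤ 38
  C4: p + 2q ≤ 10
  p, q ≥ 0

(0, 0), (7.75, 0), (4, 3), (0, 5)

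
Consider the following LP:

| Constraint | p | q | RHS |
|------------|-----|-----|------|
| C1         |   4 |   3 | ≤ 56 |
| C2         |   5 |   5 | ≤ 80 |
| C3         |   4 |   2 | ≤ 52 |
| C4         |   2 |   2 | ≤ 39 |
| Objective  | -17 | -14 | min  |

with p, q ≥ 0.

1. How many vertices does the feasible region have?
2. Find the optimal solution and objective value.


1. 5
2. p = 8, q = 8, z = -248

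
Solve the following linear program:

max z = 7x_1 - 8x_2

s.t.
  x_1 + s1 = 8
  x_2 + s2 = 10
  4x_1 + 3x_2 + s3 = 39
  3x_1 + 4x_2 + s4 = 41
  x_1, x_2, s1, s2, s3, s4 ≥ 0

Evaluate the objective at each vertex of the feasible region:
  z(0, 0) = 0
  z(8, 0) = 56  ←
  z(8, 2.333) = 37.33
  z(4.714, 6.714) = -20.71
  z(0.3333, 10) = -77.67
  z(0, 10) = -80
The maximum is at x_1 = 8, x_2 = 0.

x_1 = 8, x_2 = 0, z = 56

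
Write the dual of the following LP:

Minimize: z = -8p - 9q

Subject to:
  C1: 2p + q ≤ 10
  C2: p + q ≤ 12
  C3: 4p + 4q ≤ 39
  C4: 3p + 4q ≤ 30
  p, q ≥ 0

Primal min cᵀx s.t. Ax ≤ b, x ≥ 0  →  Dual max −bᵀy s.t. Aᵀy ≥ −c, y ≥ 0.

Maximize: z = -10y1 - 12y2 - 39y3 - 30y4

Subject to:
  2y1 + y2 + 4y3 + 3y4 ≥ 8
  y1 + y2 + 4y3 + 4y4 ≥ 9
  y1, y2, y3, y4 ≥ 0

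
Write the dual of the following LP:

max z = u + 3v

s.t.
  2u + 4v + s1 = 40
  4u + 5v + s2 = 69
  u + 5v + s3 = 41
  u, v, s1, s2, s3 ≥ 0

Primal max cᵀx s.t. Ax ≤ b, x ≥ 0  →  Dual min bᵀy s.t. Aᵀy ≥ c, y ≥ 0.

Minimize: z = 40y1 + 69y2 + 41y3

Subject to:
  2y1 + 4y2 + y3 ≥ 1
  4y1 + 5y2 + 5y3 ≥ 3
  y1, y2, y3 ≥ 0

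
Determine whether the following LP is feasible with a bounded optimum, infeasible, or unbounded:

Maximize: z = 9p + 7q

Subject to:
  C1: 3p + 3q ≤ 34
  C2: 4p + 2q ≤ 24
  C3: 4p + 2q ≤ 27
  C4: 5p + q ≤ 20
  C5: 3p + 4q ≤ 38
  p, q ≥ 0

Feasible with a bounded optimal solution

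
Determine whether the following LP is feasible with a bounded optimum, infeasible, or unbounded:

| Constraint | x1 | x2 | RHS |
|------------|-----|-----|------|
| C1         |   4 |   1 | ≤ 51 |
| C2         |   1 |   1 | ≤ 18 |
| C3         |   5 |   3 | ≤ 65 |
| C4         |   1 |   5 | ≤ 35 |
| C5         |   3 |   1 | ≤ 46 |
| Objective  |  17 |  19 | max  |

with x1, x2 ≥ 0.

Feasible with a bounded optimal solution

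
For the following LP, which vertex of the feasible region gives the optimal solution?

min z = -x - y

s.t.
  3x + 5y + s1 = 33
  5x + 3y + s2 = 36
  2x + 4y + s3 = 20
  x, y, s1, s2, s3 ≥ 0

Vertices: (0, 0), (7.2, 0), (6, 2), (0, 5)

Evaluate the objective at each vertex of the feasible region:
  z(0, 0) = 0
  z(7.2, 0) = -7.2
  z(6, 2) = -8  ←
  z(0, 5) = -5
The minimum is at x = 6, y = 2.

(6, 2)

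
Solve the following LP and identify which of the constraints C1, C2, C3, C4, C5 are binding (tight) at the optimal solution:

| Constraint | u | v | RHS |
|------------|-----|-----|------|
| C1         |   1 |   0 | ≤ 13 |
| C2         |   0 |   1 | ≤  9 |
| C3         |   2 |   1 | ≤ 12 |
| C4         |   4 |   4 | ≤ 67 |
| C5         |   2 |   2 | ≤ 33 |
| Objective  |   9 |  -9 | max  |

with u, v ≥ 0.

At u = 6, v = 0, compute slack b - a·x for each constraint:
  C1: 13 − 6 = 7  (slack)
  C2: 9 − 0 = 9  (slack)
  C3: 12 − 12 = 0  (binding)
  C4: 67 − 24 = 43  (slack)
  C5: 33 − 12 = 21  (slack)

Optimal: u = 6, v = 0
Binding: C3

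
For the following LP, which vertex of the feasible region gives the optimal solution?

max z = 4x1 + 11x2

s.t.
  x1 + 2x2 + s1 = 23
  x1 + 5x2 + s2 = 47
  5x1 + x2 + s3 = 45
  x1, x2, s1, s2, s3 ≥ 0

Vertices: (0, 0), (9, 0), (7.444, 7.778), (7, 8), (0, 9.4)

Evaluate the objective at each vertex of the feasible region:
  z(0, 0) = 0
  z(9, 0) = 36
  z(7.444, 7.778) = 115.3
  z(7, 8) = 116  ←
  z(0, 9.4) = 103.4
The maximum is at x1 = 7, x2 = 8.

(7, 8)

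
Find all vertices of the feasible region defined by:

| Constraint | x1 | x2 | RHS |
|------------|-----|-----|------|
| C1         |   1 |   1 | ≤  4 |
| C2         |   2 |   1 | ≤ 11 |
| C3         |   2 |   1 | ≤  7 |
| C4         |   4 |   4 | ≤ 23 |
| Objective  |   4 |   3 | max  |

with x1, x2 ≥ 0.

(0, 0), (3.5, 0), (3, 1), (0, 4)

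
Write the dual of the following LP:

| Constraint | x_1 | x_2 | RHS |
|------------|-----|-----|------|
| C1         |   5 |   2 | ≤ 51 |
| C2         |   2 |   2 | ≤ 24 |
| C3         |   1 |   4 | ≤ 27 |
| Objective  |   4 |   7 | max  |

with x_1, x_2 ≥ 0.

Primal max cᵀx s.t. Ax ≤ b, x ≥ 0  →  Dual min bᵀy s.t. Aᵀy ≥ c, y ≥ 0.

Minimize: z = 51y1 + 24y2 + 27y3

Subject to:
  5y1 + 2y2 + y3 ≥ 4
  2y1 + 2y2 + 4y3 ≥ 7
  y1, y2, y3 ≥ 0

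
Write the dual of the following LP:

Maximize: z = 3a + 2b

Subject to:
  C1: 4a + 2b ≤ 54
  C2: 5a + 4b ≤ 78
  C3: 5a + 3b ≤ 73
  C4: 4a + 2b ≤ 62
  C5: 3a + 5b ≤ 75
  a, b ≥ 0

Primal max cᵀx s.t. Ax ≤ b, x ≥ 0  →  Dual min bᵀy s.t. Aᵀy ≥ c, y ≥ 0.

Minimize: z = 54y1 + 78y2 + 73y3 + 62y4 + 75y5

Subject to:
  4y1 + 5y2 + 5y3 + 4y4 + 3y5 ≥ 3
  2y1 + 4y2 + 3y3 + 2y4 + 5y5 ≥ 2
  y1, y2, y3, y4, y5 ≥ 0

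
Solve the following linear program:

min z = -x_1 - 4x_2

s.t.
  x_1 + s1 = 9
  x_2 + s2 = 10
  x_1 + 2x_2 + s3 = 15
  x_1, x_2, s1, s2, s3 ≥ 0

Evaluate the objective at each vertex of the feasible region:
  z(0, 0) = 0
  z(9, 0) = -9
  z(9, 3) = -21
  z(0, 7.5) = -30  ←
The minimum is at x_1 = 0, x_2 = 7.5.

x_1 = 0, x_2 = 7.5, z = -30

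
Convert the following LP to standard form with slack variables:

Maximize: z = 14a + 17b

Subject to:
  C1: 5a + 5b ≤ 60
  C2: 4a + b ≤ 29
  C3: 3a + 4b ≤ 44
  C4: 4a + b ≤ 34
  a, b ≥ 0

max z = 14a + 17b

s.t.
  5a + 5b + s1 = 60
  4a + b + s2 = 29
  3a + 4b + s3 = 44
  4a + b + s4 = 34
  a, b, s1, s2, s3, s4 ≥ 0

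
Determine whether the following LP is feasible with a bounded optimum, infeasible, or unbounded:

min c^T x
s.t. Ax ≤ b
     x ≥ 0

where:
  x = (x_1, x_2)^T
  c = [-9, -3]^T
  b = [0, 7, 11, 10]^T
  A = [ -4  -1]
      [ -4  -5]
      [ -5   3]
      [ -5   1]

Unbounded (objective can decrease without bound)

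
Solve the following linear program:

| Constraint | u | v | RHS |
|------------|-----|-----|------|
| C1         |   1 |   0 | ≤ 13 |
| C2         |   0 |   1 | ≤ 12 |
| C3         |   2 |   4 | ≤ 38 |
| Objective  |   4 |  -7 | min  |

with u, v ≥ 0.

Evaluate the objective at each vertex of the feasible region:
  z(0, 0) = 0
  z(13, 0) = 52
  z(13, 3) = 31
  z(0, 9.5) = -66.5  ←
The minimum is at u = 0, v = 9.5.

u = 0, v = 9.5, z = -66.5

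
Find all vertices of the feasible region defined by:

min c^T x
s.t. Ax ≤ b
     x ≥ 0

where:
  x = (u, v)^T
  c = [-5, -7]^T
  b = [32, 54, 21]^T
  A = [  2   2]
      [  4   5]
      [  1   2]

(0, 0), (13.5, 0), (1, 10), (0, 10.5)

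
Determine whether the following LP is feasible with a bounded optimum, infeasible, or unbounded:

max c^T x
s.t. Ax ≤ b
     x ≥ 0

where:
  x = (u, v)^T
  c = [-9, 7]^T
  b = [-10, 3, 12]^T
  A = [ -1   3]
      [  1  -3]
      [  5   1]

Infeasible (no feasible solution exists)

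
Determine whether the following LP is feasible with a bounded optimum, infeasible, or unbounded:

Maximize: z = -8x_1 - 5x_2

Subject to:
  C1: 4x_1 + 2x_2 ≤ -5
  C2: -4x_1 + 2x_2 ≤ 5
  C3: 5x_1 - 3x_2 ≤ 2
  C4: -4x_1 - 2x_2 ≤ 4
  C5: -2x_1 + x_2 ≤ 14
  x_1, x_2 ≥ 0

Infeasible (no feasible solution exists)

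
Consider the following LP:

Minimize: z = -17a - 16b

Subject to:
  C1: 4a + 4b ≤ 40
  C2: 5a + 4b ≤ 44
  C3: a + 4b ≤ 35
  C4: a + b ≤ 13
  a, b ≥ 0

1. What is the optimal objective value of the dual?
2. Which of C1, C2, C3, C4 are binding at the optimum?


1. -164
2. C1, C2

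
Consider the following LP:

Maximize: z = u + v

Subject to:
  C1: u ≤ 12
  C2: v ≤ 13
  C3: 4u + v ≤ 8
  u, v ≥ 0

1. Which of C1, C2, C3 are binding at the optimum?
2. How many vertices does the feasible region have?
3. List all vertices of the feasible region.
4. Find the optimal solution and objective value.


1. C3
2. 3
3. (0, 0), (2, 0), (0, 8)
4. u = 0, v = 8, z = 8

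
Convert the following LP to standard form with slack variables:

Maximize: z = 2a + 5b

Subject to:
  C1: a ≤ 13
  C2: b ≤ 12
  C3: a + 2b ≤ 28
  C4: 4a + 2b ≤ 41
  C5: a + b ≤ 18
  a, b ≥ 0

max z = 2a + 5b

s.t.
  a + s1 = 13
  b + s2 = 12
  a + 2b + s3 = 28
  4a + 2b + s4 = 41
  a + b + s5 = 18
  a, b, s1, s2, s3, s4, s5 ≥ 0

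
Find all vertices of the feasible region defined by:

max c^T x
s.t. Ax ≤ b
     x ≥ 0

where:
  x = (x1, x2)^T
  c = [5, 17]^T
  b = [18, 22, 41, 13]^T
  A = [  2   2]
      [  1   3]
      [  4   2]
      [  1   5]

(0, 0), (9, 0), (8, 1), (0, 2.6)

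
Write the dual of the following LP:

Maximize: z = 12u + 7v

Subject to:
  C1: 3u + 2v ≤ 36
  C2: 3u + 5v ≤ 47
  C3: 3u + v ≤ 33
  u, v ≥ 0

Primal max cᵀx s.t. Ax ≤ b, x ≥ 0  →  Dual min bᵀy s.t. Aᵀy ≥ c, y ≥ 0.

Minimize: z = 36y1 + 47y2 + 33y3

Subject to:
  3y1 + 3y2 + 3y3 ≥ 12
  2y1 + 5y2 + y3 ≥ 7
  y1, y2, y3 ≥ 0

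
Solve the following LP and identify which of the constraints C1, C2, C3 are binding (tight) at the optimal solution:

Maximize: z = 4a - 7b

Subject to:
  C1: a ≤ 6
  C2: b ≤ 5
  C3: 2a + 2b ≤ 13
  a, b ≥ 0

At a = 6, b = 0, compute slack b - a·x for each constraint:
  C1: 6 − 6 = 0  (binding)
  C2: 5 − 0 = 5  (slack)
  C3: 13 − 12 = 1  (slack)

Optimal: a = 6, b = 0
Binding: C1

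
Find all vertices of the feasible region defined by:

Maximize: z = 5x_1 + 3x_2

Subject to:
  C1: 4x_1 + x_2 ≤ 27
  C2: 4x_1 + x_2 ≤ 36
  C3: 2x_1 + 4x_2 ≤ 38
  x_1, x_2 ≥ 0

(0, 0), (6.75, 0), (5, 7), (0, 9.5)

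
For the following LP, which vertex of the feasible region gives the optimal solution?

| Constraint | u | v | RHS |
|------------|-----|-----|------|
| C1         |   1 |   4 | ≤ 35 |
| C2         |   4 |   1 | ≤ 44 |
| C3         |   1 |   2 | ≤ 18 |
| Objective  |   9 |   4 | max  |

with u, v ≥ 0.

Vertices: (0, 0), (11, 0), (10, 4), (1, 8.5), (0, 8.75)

Evaluate the objective at each vertex of the feasible region:
  z(0, 0) = 0
  z(11, 0) = 99
  z(10, 4) = 106  ←
  z(1, 8.5) = 43
  z(0, 8.75) = 35
The maximum is at u = 10, v = 4.

(10, 4)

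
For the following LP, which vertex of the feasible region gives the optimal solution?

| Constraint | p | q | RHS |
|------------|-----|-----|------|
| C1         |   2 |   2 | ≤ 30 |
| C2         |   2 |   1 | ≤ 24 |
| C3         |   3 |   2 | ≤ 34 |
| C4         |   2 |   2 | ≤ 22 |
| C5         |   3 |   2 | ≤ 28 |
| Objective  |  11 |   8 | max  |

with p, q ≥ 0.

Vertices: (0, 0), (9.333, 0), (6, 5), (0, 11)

Evaluate the objective at each vertex of the feasible region:
  z(0, 0) = 0
  z(9.333, 0) = 102.7
  z(6, 5) = 106  ←
  z(0, 11) = 88
The maximum is at p = 6, q = 5.

(6, 5)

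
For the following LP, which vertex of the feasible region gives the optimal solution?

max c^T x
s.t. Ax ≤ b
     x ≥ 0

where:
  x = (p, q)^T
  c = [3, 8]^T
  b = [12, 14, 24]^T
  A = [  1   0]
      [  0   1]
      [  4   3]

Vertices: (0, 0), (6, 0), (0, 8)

Evaluate the objective at each vertex of the feasible region:
  z(0, 0) = 0
  z(6, 0) = 18
  z(0, 8) = 64  ←
The maximum is at p = 0, q = 8.

(0, 8)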